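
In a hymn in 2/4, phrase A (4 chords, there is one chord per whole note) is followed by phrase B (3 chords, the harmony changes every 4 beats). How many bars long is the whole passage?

A: 4 × 4 = 16 beats = 8 bars.
B: 3 × 4 = 12 beats = 6 bars.
Total: 8 + 6 = 14 bars.

14 bars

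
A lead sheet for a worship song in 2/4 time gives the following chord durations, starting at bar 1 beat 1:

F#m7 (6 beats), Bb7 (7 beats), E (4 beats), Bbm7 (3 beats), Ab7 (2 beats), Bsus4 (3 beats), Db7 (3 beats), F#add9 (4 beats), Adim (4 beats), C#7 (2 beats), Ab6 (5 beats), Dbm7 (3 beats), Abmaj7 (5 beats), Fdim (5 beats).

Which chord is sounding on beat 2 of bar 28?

Beat 2 of bar 28 is beat (28−1)×2 + 2 = 56 overall.
Running totals: F#m7 ends at 6, Bb7 ends at 13, E ends at 17, Bbm7 ends at 20, Ab7 ends at 22, Bsus4 ends at 25, Db7 ends at 28, F#add9 ends at 32, Adim ends at 36, C#7 ends at 38, Ab6 ends at 43, Dbm7 ends at 46, Abmaj7 ends at 51, Fdim ends at 56.
Beat 56 falls within Fdim.

Fdim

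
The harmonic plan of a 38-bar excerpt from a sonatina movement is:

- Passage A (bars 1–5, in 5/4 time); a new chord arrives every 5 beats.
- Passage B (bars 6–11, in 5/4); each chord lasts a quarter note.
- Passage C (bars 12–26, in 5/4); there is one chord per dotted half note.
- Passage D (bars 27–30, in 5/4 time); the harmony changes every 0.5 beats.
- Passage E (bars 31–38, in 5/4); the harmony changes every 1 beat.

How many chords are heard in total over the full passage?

140 chords

A: 5 bars × 5 beats = 25 beats; 5 beats/chord → 5 chords.
B: 6 bars × 5 beats = 30 beats; 1 beat/chord → 30 chords.
C: 15 bars × 5 beats = 75 beats; 3 beats/chord → 25 chords.
D: 4 bars × 5 beats = 20 beats; 0.5 beats/chord → 40 chords.
E: 8 bars × 5 beats = 40 beats; 1 beat/chord → 40 chords.
Total: 5 + 30 + 25 + 40 + 40 = 140.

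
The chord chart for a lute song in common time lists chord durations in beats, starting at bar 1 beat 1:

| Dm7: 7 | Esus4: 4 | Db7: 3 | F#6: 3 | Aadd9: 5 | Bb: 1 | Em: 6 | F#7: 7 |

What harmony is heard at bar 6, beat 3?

Beat 3 of bar 6 is beat (6−1)×4 + 3 = 23 overall.
Running totals: Dm7 ends at 7, Esus4 ends at 11, Db7 ends at 14, F#6 ends at 17, Aadd9 ends at 22, Bb ends at 23.
Beat 23 falls within Bb.

Bb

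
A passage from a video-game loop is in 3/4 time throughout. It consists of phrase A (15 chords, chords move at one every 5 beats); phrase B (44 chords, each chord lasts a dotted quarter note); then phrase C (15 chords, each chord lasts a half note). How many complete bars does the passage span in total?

A: 15 × 5 = 75 beats = 25 bars.
B: 44 × 1.5 = 66 beats = 22 bars.
C: 15 × 2 = 30 beats = 10 bars.
Total: 25 + 22 + 10 = 57 bars.

57 bars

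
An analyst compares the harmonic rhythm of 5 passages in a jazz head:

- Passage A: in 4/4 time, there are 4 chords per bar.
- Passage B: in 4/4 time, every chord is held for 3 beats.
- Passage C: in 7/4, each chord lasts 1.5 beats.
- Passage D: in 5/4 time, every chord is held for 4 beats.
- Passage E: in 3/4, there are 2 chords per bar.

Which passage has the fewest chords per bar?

A: 4 beats/bar ÷ 1 beat/chord = 4 chords/bar.
B: 4 beats/bar ÷ 3 beats/chord = 4/3 chords/bar.
C: 7 beats/bar ÷ 1.5 beats/chord = 14/3 chords/bar.
D: 5 beats/bar ÷ 4 beats/chord = 1.25 chords/bar.
E: 3 beats/bar ÷ 1.5 beats/chord = 2 chords/bar.
Slowest is D at 1.25 chords/bar.

Passage D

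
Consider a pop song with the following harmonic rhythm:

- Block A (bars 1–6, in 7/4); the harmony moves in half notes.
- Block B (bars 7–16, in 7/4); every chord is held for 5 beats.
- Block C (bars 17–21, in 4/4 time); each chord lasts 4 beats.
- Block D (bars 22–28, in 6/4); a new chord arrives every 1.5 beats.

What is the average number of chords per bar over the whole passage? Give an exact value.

A: 6 bars of 7 beats is 42 beats; at 2 beats each that's 21 chords.
B: 10 bars of 7 beats is 70 beats; at 5 beats each that's 14 chords.
C: 5 bars of 4 beats is 20 beats; at 4 beats each that's 5 chords.
D: 7 bars of 6 beats is 42 beats; at 1.5 beats each that's 28 chords.
Overall: 68 chords over 28 bars → 68/28 = 17/7 chords per bar.

17/7 chords per bar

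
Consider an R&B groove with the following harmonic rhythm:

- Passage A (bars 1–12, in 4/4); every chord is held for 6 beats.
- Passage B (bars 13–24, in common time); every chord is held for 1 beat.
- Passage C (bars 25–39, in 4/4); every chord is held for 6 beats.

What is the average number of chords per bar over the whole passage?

A: 12 bars of 4 beats is 48 beats; at 6 beats each that's 8 chords.
B: 12 bars of 4 beats is 48 beats; at 1 beat each that's 48 chords.
C: 15 bars of 4 beats is 60 beats; at 6 beats each that's 10 chords.
Overall: 66 chords over 39 bars → 66/39 = 22/13 chords per bar.

22/13 chords per bar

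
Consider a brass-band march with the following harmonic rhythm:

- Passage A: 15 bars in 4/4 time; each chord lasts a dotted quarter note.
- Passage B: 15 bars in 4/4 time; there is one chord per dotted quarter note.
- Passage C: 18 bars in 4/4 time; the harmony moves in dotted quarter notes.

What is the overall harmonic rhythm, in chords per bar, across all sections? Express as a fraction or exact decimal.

A: 15 bars of 4 beats is 60 beats; at 1.5 beats each that's 40 chords.
B: 15 bars of 4 beats is 60 beats; at 1.5 beats each that's 40 chords.
C: 18 bars of 4 beats is 72 beats; at 1.5 beats each that's 48 chords.
Overall: 128 chords over 48 bars → 128/48 = 8/3 chords per bar.

8/3 chords per bar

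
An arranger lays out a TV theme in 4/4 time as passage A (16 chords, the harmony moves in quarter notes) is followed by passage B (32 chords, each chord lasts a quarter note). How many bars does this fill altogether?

A: 16 × 1 = 16 beats = 4 bars.
B: 32 × 1 = 32 beats = 8 bars.
Total: 4 + 8 = 12 bars.

12 bars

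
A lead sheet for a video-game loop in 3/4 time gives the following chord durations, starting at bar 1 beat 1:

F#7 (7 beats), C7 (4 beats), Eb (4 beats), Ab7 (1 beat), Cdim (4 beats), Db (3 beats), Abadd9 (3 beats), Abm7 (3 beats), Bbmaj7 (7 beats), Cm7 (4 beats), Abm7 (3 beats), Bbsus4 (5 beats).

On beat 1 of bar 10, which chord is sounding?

Beat 1 of bar 10 is beat (10−1)×3 + 1 = 28 overall.
Running totals: F#7 ends at 7, C7 ends at 11, Eb ends at 15, Ab7 ends at 16, Cdim ends at 20, Db ends at 23, Abadd9 ends at 26, Abm7 ends at 29.
Beat 28 falls within Abm7.

Abm7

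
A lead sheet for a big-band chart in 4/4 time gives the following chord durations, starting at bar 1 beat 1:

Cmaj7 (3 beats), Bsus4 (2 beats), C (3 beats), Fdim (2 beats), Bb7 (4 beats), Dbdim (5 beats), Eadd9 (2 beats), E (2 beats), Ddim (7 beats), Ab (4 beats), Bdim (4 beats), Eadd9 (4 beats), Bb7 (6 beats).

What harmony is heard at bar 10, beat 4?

Beat 4 of bar 10 is beat (10−1)×4 + 4 = 40 overall.
Running totals: Cmaj7 ends at 3, Bsus4 ends at 5, C ends at 8, Fdim ends at 10, Bb7 ends at 14, Dbdim ends at 19, Eadd9 ends at 21, E ends at 23, Ddim ends at 30, Ab ends at 34, Bdim ends at 38, Eadd9 ends at 42.
Beat 40 falls within Eadd9.

Eadd9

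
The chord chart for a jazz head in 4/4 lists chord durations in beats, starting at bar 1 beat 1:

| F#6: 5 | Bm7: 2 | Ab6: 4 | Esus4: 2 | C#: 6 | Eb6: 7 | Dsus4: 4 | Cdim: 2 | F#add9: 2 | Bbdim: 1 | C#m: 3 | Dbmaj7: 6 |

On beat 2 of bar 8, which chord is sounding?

Dsus4

Beat 2 of bar 8 is beat (8−1)×4 + 2 = 30 overall.
Running totals: F#6 ends at 5, Bm7 ends at 7, Ab6 ends at 11, Esus4 ends at 13, C# ends at 19, Eb6 ends at 26, Dsus4 ends at 30.
Beat 30 falls within Dsus4.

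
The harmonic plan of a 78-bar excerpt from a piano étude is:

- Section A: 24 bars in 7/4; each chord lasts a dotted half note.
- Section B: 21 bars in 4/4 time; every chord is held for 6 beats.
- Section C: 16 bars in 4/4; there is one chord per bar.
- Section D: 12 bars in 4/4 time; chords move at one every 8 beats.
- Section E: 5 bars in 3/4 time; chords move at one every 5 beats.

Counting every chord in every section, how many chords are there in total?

A has 168 beats and chords last 3 each, so 56 chords.
B has 84 beats and chords last 6 each, so 14 chords.
C has 64 beats and chords last 4 each, so 16 chords.
D has 48 beats and chords last 8 each, so 6 chords.
E has 15 beats and chords last 5 each, so 3 chords.
Total: 56 + 14 + 16 + 6 + 3 = 95.

95 chords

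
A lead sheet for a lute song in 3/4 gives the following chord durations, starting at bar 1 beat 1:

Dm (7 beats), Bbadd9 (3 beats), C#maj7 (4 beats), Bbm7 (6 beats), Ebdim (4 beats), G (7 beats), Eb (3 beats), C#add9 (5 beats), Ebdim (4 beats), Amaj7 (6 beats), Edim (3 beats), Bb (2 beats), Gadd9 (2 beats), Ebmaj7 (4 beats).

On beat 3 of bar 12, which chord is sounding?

Beat 3 of bar 12 is beat (12−1)×3 + 3 = 36 overall.
Running totals: Dm ends at 7, Bbadd9 ends at 10, C#maj7 ends at 14, Bbm7 ends at 20, Ebdim ends at 24, G ends at 31, Eb ends at 34, C#add9 ends at 39.
Beat 36 falls within C#add9.

C#add9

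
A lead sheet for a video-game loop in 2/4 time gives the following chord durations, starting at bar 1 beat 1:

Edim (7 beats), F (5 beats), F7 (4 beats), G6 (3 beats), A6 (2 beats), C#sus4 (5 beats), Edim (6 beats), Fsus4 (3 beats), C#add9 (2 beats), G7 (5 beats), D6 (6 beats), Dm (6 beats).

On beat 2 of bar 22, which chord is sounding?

D6

Beat 2 of bar 22 is beat (22−1)×2 + 2 = 44 overall.
Running totals: Edim ends at 7, F ends at 12, F7 ends at 16, G6 ends at 19, A6 ends at 21, C#sus4 ends at 26, Edim ends at 32, Fsus4 ends at 35, C#add9 ends at 37, G7 ends at 42, D6 ends at 48.
Beat 44 falls within D6.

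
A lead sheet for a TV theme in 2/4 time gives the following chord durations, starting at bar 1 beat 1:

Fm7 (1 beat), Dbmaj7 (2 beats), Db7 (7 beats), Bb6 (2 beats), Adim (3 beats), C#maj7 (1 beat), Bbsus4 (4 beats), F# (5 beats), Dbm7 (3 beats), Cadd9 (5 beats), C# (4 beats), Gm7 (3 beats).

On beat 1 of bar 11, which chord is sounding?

F#

Beat 1 of bar 11 is beat (11−1)×2 + 1 = 21 overall.
Running totals: Fm7 ends at 1, Dbmaj7 ends at 3, Db7 ends at 10, Bb6 ends at 12, Adim ends at 15, C#maj7 ends at 16, Bbsus4 ends at 20, F# ends at 25.
Beat 21 falls within F#.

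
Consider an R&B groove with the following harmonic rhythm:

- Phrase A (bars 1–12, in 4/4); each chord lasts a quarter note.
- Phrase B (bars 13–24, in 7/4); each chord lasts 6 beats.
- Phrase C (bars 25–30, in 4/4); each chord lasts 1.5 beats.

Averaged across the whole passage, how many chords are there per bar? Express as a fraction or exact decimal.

2.6 chords per bar

A: 12 × 4 = 48 beats ÷ 1 = 48 chords.
B: 12 × 7 = 84 beats ÷ 6 = 14 chords.
C: 6 × 4 = 24 beats ÷ 1.5 = 16 chords.
Overall: 78 chords over 30 bars → 78/30 = 2.6 chords per bar.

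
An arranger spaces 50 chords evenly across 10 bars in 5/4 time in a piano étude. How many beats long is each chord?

1 beat

10 bars × 5 beats/bar = 50 beats total.
50 beats ÷ 50 chords = 1 beats per chord.
(That is a quarter note.)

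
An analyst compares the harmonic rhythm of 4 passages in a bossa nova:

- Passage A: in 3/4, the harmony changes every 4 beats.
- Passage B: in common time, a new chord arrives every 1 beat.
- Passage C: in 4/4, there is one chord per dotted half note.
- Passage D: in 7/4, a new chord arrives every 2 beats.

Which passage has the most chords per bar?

Passage B

A: 3 beats/bar ÷ 4 beats/chord = 0.75 chords/bar.
B: 4 beats/bar ÷ 1 beat/chord = 4 chords/bar.
C: 4 beats/bar ÷ 3 beats/chord = 4/3 chords/bar.
D: 7 beats/bar ÷ 2 beats/chord = 3.5 chords/bar.
Fastest is B at 4 chords/bar.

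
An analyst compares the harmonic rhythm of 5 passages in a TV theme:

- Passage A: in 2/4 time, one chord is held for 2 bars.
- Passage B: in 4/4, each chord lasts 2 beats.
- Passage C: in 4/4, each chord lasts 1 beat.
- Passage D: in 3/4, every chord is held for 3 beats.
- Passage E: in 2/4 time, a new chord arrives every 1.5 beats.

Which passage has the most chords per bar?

Passage C

A: each chord is 4 beats in 2/4, so 0.5 per bar.
B: each chord is 2 beats in 4/4, so 2 per bar.
C: each chord is 1 beat in 4/4, so 4 per bar.
D: each chord is 3 beats in 3/4, so 1 per bar.
E: each chord is 1.5 beats in 2/4, so 4/3 per bar.
Fastest is C at 4 chords/bar.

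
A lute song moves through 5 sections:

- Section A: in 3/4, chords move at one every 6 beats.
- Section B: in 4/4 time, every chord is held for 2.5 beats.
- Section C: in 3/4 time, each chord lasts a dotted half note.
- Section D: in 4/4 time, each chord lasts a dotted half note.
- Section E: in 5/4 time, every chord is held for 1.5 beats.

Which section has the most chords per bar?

Section E

A: 3/6 = 0.5 chords/bar.
B: 4/2.5 = 1.6 chords/bar.
C: 3/3 = 1 chord/bar.
D: 4/3 = 4/3 chords/bar.
E: 5/1.5 = 10/3 chords/bar.
Fastest is E at 10/3 chords/bar.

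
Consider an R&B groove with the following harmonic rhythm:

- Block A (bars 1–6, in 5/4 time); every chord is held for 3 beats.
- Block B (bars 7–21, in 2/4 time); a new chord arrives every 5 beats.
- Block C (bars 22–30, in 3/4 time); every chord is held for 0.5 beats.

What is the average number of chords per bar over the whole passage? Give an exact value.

A: 6 × 5 = 30 beats ÷ 3 = 10 chords.
B: 15 × 2 = 30 beats ÷ 5 = 6 chords.
C: 9 × 3 = 27 beats ÷ 0.5 = 54 chords.
Overall: 70 chords over 30 bars → 70/30 = 7/3 chords per bar.

7/3 chords per bar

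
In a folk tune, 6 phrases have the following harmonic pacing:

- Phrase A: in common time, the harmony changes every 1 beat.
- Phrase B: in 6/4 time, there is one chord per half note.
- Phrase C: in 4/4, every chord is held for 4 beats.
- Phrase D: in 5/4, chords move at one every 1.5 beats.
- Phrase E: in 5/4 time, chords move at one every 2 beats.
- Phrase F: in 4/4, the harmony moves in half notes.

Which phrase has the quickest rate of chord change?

A: 4 beats/bar ÷ 1 beat/chord = 4 chords/bar.
B: 6 beats/bar ÷ 2 beats/chord = 3 chords/bar.
C: 4 beats/bar ÷ 4 beats/chord = 1 chord/bar.
D: 5 beats/bar ÷ 1.5 beats/chord = 10/3 chords/bar.
E: 5 beats/bar ÷ 2 beats/chord = 2.5 chords/bar.
F: 4 beats/bar ÷ 2 beats/chord = 2 chords/bar.
Fastest is A at 4 chords/bar.

Phrase A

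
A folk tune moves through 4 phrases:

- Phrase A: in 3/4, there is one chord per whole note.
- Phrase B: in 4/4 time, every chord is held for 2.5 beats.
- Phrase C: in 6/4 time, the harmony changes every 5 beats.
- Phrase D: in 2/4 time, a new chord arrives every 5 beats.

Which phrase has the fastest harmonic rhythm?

Phrase B

A: each chord is 4 beats in 3/4, so 0.75 per bar.
B: each chord is 2.5 beats in 4/4, so 1.6 per bar.
C: each chord is 5 beats in 6/4, so 1.2 per bar.
D: each chord is 5 beats in 2/4, so 0.4 per bar.
Fastest is B at 1.6 chords/bar.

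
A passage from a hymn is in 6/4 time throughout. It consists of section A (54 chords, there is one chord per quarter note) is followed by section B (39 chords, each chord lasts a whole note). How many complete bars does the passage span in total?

A: 54 × 1 = 54 beats = 9 bars.
B: 39 × 4 = 156 beats = 26 bars.
Total: 9 + 26 = 35 bars.

35 bars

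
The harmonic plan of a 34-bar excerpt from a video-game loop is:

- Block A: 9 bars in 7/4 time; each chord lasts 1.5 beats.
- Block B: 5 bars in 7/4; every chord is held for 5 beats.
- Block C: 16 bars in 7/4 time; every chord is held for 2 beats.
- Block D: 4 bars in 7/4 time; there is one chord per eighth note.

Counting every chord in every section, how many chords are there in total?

161 chords

A: 9·7 = 63 beats, 63/1.5 = 42 chords.
B: 5·7 = 35 beats, 35/5 = 7 chords.
C: 16·7 = 112 beats, 112/2 = 56 chords.
D: 4·7 = 28 beats, 28/0.5 = 56 chords.
Total: 42 + 7 + 56 + 56 = 161.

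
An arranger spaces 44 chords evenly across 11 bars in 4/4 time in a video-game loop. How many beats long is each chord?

11 bars × 4 beats/bar = 44 beats total.
44 beats ÷ 44 chords = 1 beats per chord.
(That is a quarter note.)

1 beat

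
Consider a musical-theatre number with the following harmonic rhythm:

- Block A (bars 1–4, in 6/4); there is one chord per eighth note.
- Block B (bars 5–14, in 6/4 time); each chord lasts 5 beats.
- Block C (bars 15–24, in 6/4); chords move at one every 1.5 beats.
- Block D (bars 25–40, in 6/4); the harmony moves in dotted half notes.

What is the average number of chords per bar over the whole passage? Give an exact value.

3.3 chords per bar

A: 4 bars of 6 beats is 24 beats; at 0.5 beats each that's 48 chords.
B: 10 bars of 6 beats is 60 beats; at 5 beats each that's 12 chords.
C: 10 bars of 6 beats is 60 beats; at 1.5 beats each that's 40 chords.
D: 16 bars of 6 beats is 96 beats; at 3 beats each that's 32 chords.
Overall: 132 chords over 40 bars → 132/40 = 3.3 chords per bar.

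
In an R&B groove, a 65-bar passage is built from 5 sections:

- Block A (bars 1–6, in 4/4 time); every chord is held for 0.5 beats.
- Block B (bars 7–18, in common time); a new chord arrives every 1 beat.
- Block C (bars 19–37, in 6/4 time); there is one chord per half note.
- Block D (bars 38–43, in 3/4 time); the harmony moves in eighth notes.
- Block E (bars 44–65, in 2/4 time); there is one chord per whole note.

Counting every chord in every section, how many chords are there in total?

A: 6·4 = 24 beats, 24/0.5 = 48 chords.
B: 12·4 = 48 beats, 48/1 = 48 chords.
C: 19·6 = 114 beats, 114/2 = 57 chords.
D: 6·3 = 18 beats, 18/0.5 = 36 chords.
E: 22·2 = 44 beats, 44/4 = 11 chords.
Total: 48 + 48 + 57 + 36 + 11 = 200.

200 chords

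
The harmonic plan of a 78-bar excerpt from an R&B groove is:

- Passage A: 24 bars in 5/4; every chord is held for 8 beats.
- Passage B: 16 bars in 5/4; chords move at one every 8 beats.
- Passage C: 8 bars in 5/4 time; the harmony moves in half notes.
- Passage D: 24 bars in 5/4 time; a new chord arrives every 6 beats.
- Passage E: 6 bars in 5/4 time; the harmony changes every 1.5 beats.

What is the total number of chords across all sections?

A: 24·5 = 120 beats, 120/8 = 15 chords.
B: 16·5 = 80 beats, 80/8 = 10 chords.
C: 8·5 = 40 beats, 40/2 = 20 chords.
D: 24·5 = 120 beats, 120/6 = 20 chords.
E: 6·5 = 30 beats, 30/1.5 = 20 chords.
Total: 15 + 10 + 20 + 20 + 20 = 85.

85 chords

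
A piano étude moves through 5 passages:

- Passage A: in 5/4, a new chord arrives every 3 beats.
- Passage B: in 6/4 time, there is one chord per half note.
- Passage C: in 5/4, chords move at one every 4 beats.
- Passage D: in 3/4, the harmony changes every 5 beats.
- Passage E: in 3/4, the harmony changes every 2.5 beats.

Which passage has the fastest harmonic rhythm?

A: 5/3 = 5/3 chords/bar.
B: 6/2 = 3 chords/bar.
C: 5/4 = 1.25 chords/bar.
D: 3/5 = 0.6 chords/bar.
E: 3/2.5 = 1.2 chords/bar.
Fastest is B at 3 chords/bar.

Passage B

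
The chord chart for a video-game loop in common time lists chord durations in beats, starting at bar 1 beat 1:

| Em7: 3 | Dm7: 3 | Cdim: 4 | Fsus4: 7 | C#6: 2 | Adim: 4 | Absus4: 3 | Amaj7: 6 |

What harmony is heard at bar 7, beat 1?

Beat 1 of bar 7 is beat (7−1)×4 + 1 = 25 overall.
Running totals: Em7 ends at 3, Dm7 ends at 6, Cdim ends at 10, Fsus4 ends at 17, C#6 ends at 19, Adim ends at 23, Absus4 ends at 26.
Beat 25 falls within Absus4.

Absus4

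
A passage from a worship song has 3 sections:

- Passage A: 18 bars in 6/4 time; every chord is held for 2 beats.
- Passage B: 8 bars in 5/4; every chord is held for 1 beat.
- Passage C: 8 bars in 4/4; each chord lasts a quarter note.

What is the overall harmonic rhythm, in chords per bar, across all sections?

A: 18 bars of 6 beats is 108 beats; at 2 beats each that's 54 chords.
B: 8 bars of 5 beats is 40 beats; at 1 beat each that's 40 chords.
C: 8 bars of 4 beats is 32 beats; at 1 beat each that's 32 chords.
Overall: 126 chords over 34 bars → 126/34 = 63/17 chords per bar.

63/17 chords per bar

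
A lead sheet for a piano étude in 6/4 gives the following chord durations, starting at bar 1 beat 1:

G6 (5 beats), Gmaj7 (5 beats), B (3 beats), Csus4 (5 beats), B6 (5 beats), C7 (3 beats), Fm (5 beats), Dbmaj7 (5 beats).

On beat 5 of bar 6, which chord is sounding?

Beat 5 of bar 6 is beat (6−1)×6 + 5 = 35 overall.
Running totals: G6 ends at 5, Gmaj7 ends at 10, B ends at 13, Csus4 ends at 18, B6 ends at 23, C7 ends at 26, Fm ends at 31, Dbmaj7 ends at 36.
Beat 35 falls within Dbmaj7.

Dbmaj7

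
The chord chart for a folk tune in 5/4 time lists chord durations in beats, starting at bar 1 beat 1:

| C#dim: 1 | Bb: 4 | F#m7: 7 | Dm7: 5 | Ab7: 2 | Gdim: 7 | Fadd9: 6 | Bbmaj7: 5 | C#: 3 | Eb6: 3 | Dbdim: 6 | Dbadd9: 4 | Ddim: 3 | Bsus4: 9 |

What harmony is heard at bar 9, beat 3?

Beat 3 of bar 9 is beat (9−1)×5 + 3 = 43 overall.
Running totals: C#dim ends at 1, Bb ends at 5, F#m7 ends at 12, Dm7 ends at 17, Ab7 ends at 19, Gdim ends at 26, Fadd9 ends at 32, Bbmaj7 ends at 37, C# ends at 40, Eb6 ends at 43.
Beat 43 falls within Eb6.

Eb6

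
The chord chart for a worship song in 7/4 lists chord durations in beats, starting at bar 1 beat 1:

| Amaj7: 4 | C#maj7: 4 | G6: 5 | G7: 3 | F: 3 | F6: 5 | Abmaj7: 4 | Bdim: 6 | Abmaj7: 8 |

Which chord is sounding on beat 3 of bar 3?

F

Beat 3 of bar 3 is beat (3−1)×7 + 3 = 17 overall.
Running totals: Amaj7 ends at 4, C#maj7 ends at 8, G6 ends at 13, G7 ends at 16, F ends at 19.
Beat 17 falls within F.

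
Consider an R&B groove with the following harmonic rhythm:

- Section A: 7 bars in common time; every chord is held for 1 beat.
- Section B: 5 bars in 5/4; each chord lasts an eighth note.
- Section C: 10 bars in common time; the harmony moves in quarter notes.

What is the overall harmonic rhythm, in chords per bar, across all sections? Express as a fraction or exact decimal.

A: 7 bars of 4 beats is 28 beats; at 1 beat each that's 28 chords.
B: 5 bars of 5 beats is 25 beats; at 0.5 beats each that's 50 chords.
C: 10 bars of 4 beats is 40 beats; at 1 beat each that's 40 chords.
Overall: 118 chords over 22 bars → 118/22 = 59/11 chords per bar.

59/11 chords per bar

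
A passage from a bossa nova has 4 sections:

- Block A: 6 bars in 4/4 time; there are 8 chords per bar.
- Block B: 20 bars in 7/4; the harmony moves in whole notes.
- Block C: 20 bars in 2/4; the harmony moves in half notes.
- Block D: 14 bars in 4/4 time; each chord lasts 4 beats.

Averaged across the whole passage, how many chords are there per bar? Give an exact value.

A: 6 × 4 = 24 beats ÷ 0.5 = 48 chords.
B: 20 × 7 = 140 beats ÷ 4 = 35 chords.
C: 20 × 2 = 40 beats ÷ 2 = 20 chords.
D: 14 × 4 = 56 beats ÷ 4 = 14 chords.
Overall: 117 chords over 60 bars → 117/60 = 1.95 chords per bar.

1.95 chords per bar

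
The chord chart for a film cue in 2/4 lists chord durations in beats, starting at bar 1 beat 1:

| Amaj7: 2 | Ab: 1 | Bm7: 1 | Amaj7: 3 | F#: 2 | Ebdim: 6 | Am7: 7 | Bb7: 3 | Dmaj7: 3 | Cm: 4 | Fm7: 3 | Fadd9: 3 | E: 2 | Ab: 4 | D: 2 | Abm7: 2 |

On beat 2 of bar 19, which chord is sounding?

Fadd9

Beat 2 of bar 19 is beat (19−1)×2 + 2 = 38 overall.
Running totals: Amaj7 ends at 2, Ab ends at 3, Bm7 ends at 4, Amaj7 ends at 7, F# ends at 9, Ebdim ends at 15, Am7 ends at 22, Bb7 ends at 25, Dmaj7 ends at 28, Cm ends at 32, Fm7 ends at 35, Fadd9 ends at 38.
Beat 38 falls within Fadd9.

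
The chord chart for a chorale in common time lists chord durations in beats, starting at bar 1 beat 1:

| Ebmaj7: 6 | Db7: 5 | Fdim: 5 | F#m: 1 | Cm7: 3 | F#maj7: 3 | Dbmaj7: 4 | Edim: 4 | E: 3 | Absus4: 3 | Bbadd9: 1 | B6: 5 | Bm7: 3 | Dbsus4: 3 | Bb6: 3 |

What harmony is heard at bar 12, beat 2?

Bm7

Beat 2 of bar 12 is beat (12−1)×4 + 2 = 46 overall.
Running totals: Ebmaj7 ends at 6, Db7 ends at 11, Fdim ends at 16, F#m ends at 17, Cm7 ends at 20, F#maj7 ends at 23, Dbmaj7 ends at 27, Edim ends at 31, E ends at 34, Absus4 ends at 37, Bbadd9 ends at 38, B6 ends at 43, Bm7 ends at 46.
Beat 46 falls within Bm7.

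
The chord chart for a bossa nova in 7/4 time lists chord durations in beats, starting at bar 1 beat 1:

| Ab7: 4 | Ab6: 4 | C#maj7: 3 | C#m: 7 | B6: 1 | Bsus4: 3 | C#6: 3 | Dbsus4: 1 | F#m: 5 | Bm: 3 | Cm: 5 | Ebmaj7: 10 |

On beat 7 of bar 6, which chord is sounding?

Beat 7 of bar 6 is beat (6−1)×7 + 7 = 42 overall.
Running totals: Ab7 ends at 4, Ab6 ends at 8, C#maj7 ends at 11, C#m ends at 18, B6 ends at 19, Bsus4 ends at 22, C#6 ends at 25, Dbsus4 ends at 26, F#m ends at 31, Bm ends at 34, Cm ends at 39, Ebmaj7 ends at 49.
Beat 42 falls within Ebmaj7.

Ebmaj7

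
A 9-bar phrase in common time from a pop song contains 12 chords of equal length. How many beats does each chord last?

9 bars × 4 beats/bar = 36 beats total.
36 beats ÷ 12 chords = 3 beats per chord.
(That is a dotted half note.)

3 beats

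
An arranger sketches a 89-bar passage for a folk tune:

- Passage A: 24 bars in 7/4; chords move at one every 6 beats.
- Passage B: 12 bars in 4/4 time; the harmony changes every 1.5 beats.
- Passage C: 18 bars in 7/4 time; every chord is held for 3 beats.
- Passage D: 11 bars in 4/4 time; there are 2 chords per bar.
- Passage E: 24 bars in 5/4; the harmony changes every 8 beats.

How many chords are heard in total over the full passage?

A: 24·7 = 168 beats, 168/6 = 28 chords.
B: 12·4 = 48 beats, 48/1.5 = 32 chords.
C: 18·7 = 126 beats, 126/3 = 42 chords.
D: 11·4 = 44 beats, 44/2 = 22 chords.
E: 24·5 = 120 beats, 120/8 = 15 chords.
Total: 28 + 32 + 42 + 22 + 15 = 139.

139 chords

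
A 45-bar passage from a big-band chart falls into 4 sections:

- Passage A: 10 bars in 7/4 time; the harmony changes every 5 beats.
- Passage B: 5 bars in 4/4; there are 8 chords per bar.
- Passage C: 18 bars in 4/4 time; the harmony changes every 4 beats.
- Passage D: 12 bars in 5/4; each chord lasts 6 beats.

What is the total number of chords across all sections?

A has 70 beats and chords last 5 each, so 14 chords.
B has 20 beats and chords last 0.5 each, so 40 chords.
C has 72 beats and chords last 4 each, so 18 chords.
D has 60 beats and chords last 6 each, so 10 chords.
Total: 14 + 40 + 18 + 10 = 82.

82 chords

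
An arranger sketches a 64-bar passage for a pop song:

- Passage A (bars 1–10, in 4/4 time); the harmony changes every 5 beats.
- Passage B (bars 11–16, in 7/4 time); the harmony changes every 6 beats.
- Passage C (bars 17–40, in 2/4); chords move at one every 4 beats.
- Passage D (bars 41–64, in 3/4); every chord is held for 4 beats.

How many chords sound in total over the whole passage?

45 chords

A: 10·4 = 40 beats, 40/5 = 8 chords.
B: 6·7 = 42 beats, 42/6 = 7 chords.
C: 24·2 = 48 beats, 48/4 = 12 chords.
D: 24·3 = 72 beats, 72/4 = 18 chords.
Total: 8 + 7 + 12 + 18 = 45.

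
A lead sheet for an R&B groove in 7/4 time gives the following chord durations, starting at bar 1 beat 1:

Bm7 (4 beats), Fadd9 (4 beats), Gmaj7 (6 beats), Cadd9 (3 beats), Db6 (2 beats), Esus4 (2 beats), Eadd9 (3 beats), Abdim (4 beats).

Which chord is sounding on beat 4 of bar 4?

Abdim

Beat 4 of bar 4 is beat (4−1)×7 + 4 = 25 overall.
Running totals: Bm7 ends at 4, Fadd9 ends at 8, Gmaj7 ends at 14, Cadd9 ends at 17, Db6 ends at 19, Esus4 ends at 21, Eadd9 ends at 24, Abdim ends at 28.
Beat 25 falls within Abdim.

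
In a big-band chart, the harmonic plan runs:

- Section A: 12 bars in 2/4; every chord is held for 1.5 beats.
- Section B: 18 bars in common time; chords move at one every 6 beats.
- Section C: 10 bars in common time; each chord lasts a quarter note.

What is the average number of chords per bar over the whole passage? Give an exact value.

1.7 chords per bar

A: 12 × 2 = 24 beats ÷ 1.5 = 16 chords.
B: 18 × 4 = 72 beats ÷ 6 = 12 chords.
C: 10 × 4 = 40 beats ÷ 1 = 40 chords.
Overall: 68 chords over 40 bars → 68/40 = 1.7 chords per bar.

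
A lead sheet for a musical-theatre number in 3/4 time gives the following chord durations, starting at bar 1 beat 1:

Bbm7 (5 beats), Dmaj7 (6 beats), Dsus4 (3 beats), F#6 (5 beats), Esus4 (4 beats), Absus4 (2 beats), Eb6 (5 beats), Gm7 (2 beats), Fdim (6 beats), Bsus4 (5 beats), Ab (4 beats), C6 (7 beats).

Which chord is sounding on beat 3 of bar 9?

Beat 3 of bar 9 is beat (9−1)×3 + 3 = 27 overall.
Running totals: Bbm7 ends at 5, Dmaj7 ends at 11, Dsus4 ends at 14, F#6 ends at 19, Esus4 ends at 23, Absus4 ends at 25, Eb6 ends at 30.
Beat 27 falls within Eb6.

Eb6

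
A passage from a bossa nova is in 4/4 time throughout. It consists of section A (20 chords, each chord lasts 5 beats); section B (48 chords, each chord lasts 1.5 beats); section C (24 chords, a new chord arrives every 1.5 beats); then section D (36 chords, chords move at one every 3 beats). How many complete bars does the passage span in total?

79 bars

A: 20 × 5 = 100 beats = 25 bars.
B: 48 × 1.5 = 72 beats = 18 bars.
C: 24 × 1.5 = 36 beats = 9 bars.
D: 36 × 3 = 108 beats = 27 bars.
Total: 25 + 18 + 9 + 27 = 79 bars.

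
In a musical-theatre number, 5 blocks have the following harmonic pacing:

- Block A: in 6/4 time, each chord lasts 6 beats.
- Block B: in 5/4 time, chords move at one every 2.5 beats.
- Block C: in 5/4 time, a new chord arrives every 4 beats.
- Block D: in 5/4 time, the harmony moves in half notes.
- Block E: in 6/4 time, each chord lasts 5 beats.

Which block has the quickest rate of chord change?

A: each chord is 6 beats in 6/4, so 1 per bar.
B: each chord is 2.5 beats in 5/4, so 2 per bar.
C: each chord is 4 beats in 5/4, so 1.25 per bar.
D: each chord is 2 beats in 5/4, so 2.5 per bar.
E: each chord is 5 beats in 6/4, so 1.2 per bar.
Fastest is D at 2.5 chords/bar.

Block D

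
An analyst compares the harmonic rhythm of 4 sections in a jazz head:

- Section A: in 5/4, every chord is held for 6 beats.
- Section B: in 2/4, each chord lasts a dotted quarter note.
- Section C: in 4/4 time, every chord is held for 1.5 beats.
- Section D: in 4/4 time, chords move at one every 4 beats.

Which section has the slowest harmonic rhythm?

Section A

A: 5/6 = 5/6 chords/bar.
B: 2/1.5 = 4/3 chords/bar.
C: 4/1.5 = 8/3 chords/bar.
D: 4/4 = 1 chord/bar.
Slowest is A at 5/6 chords/bar.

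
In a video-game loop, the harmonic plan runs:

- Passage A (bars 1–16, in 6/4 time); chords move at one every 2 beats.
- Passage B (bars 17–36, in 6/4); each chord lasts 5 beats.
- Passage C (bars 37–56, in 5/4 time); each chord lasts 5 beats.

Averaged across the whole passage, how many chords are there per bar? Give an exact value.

A: 16 × 6 = 96 beats ÷ 2 = 48 chords.
B: 20 × 6 = 120 beats ÷ 5 = 24 chords.
C: 20 × 5 = 100 beats ÷ 5 = 20 chords.
Overall: 92 chords over 56 bars → 92/56 = 23/14 chords per bar.

23/14 chords per bar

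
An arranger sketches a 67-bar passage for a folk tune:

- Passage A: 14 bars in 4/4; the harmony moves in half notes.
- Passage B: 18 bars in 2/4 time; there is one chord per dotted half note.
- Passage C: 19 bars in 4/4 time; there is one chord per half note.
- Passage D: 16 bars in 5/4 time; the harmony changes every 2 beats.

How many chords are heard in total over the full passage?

A: 14·4 = 56 beats, 56/2 = 28 chords.
B: 18·2 = 36 beats, 36/3 = 12 chords.
C: 19·4 = 76 beats, 76/2 = 38 chords.
D: 16·5 = 80 beats, 80/2 = 40 chords.
Total: 28 + 12 + 38 + 40 = 118.

118 chords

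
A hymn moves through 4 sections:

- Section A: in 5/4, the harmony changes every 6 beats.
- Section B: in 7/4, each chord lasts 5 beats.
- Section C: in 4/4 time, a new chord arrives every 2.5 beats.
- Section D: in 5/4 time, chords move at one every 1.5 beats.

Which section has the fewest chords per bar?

A: 5 beats/bar ÷ 6 beats/chord = 5/6 chords/bar.
B: 7 beats/bar ÷ 5 beats/chord = 1.4 chords/bar.
C: 4 beats/bar ÷ 2.5 beats/chord = 1.6 chords/bar.
D: 5 beats/bar ÷ 1.5 beats/chord = 10/3 chords/bar.
Slowest is A at 5/6 chords/bar.

Section A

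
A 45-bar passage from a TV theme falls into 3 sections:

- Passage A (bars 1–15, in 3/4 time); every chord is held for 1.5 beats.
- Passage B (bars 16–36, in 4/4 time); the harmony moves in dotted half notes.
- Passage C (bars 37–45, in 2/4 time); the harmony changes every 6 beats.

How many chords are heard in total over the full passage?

61 chords

A: 15·3 = 45 beats, 45/1.5 = 30 chords.
B: 21·4 = 84 beats, 84/3 = 28 chords.
C: 9·2 = 18 beats, 18/6 = 3 chords.
Total: 30 + 28 + 3 = 61.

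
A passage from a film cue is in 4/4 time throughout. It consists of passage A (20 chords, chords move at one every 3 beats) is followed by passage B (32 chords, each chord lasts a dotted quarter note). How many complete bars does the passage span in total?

27 bars

A: 20 × 3 = 60 beats = 15 bars.
B: 32 × 1.5 = 48 beats = 12 bars.
Total: 15 + 12 = 27 bars.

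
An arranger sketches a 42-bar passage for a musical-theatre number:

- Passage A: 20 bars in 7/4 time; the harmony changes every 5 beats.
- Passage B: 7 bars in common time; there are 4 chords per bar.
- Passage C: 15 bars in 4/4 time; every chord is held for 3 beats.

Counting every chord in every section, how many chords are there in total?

76 chords

A: 20 bars × 7 beats = 140 beats; 5 beats/chord → 28 chords.
B: 7 bars × 4 beats = 28 beats; 1 beat/chord → 28 chords.
C: 15 bars × 4 beats = 60 beats; 3 beats/chord → 20 chords.
Total: 28 + 28 + 20 = 76.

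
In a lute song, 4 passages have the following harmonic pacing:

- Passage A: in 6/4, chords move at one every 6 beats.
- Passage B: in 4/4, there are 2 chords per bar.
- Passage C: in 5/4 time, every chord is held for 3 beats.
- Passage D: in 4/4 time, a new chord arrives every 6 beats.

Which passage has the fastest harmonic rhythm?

A: 6/6 = 1 chord/bar.
B: 4/2 = 2 chords/bar.
C: 5/3 = 5/3 chords/bar.
D: 4/6 = 2/3 chords/bar.
Fastest is B at 2 chords/bar.

Passage B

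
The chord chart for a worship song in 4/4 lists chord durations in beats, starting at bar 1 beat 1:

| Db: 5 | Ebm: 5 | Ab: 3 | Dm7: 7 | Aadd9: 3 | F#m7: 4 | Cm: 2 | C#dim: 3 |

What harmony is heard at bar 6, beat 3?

Beat 3 of bar 6 is beat (6−1)×4 + 3 = 23 overall.
Running totals: Db ends at 5, Ebm ends at 10, Ab ends at 13, Dm7 ends at 20, Aadd9 ends at 23.
Beat 23 falls within Aadd9.

Aadd9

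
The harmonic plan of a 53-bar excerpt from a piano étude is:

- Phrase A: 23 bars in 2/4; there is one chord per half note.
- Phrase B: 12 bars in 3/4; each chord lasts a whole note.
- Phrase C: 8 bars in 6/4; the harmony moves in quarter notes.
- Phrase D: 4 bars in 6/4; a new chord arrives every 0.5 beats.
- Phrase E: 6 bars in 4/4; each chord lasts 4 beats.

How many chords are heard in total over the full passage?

A: 23 bars × 2 beats = 46 beats; 2 beats/chord → 23 chords.
B: 12 bars × 3 beats = 36 beats; 4 beats/chord → 9 chords.
C: 8 bars × 6 beats = 48 beats; 1 beat/chord → 48 chords.
D: 4 bars × 6 beats = 24 beats; 0.5 beats/chord → 48 chords.
E: 6 bars × 4 beats = 24 beats; 4 beats/chord → 6 chords.
Total: 23 + 9 + 48 + 48 + 6 = 134.

134 chords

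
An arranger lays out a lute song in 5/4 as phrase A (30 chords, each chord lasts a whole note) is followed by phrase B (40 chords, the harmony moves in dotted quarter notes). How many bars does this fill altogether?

36 bars

A: 30 × 4 = 120 beats = 24 bars.
B: 40 × 1.5 = 60 beats = 12 bars.
Total: 24 + 12 = 36 bars.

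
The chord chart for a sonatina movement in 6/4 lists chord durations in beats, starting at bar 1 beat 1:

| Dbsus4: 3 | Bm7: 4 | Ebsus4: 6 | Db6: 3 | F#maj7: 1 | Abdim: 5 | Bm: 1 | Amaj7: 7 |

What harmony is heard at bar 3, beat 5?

Beat 5 of bar 3 is beat (3−1)×6 + 5 = 17 overall.
Running totals: Dbsus4 ends at 3, Bm7 ends at 7, Ebsus4 ends at 13, Db6 ends at 16, F#maj7 ends at 17.
Beat 17 falls within F#maj7.

F#maj7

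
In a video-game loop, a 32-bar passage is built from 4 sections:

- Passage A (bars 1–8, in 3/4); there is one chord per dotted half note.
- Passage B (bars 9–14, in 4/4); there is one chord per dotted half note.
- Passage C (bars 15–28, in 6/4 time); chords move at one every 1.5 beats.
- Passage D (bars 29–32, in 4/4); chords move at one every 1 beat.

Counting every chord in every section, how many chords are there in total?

A: 8 bars × 3 beats = 24 beats; 3 beats/chord → 8 chords.
B: 6 bars × 4 beats = 24 beats; 3 beats/chord → 8 chords.
C: 14 bars × 6 beats = 84 beats; 1.5 beats/chord → 56 chords.
D: 4 bars × 4 beats = 16 beats; 1 beat/chord → 16 chords.
Total: 8 + 8 + 56 + 16 = 88.

88 chords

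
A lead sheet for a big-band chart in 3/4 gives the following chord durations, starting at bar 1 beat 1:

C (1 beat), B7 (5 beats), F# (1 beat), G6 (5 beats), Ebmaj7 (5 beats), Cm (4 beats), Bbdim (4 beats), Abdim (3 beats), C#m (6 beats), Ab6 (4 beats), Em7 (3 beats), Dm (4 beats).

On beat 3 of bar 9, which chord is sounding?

Abdim

Beat 3 of bar 9 is beat (9−1)×3 + 3 = 27 overall.
Running totals: C ends at 1, B7 ends at 6, F# ends at 7, G6 ends at 12, Ebmaj7 ends at 17, Cm ends at 21, Bbdim ends at 25, Abdim ends at 28.
Beat 27 falls within Abdim.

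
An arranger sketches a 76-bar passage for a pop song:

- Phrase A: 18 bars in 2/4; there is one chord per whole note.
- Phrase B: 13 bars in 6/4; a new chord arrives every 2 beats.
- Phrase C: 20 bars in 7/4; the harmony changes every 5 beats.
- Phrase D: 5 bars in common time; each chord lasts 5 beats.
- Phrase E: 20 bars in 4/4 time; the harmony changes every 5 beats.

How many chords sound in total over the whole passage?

A has 36 beats and chords last 4 each, so 9 chords.
B has 78 beats and chords last 2 each, so 39 chords.
C has 140 beats and chords last 5 each, so 28 chords.
D has 20 beats and chords last 5 each, so 4 chords.
E has 80 beats and chords last 5 each, so 16 chords.
Total: 9 + 39 + 28 + 4 + 16 = 96.

96 chords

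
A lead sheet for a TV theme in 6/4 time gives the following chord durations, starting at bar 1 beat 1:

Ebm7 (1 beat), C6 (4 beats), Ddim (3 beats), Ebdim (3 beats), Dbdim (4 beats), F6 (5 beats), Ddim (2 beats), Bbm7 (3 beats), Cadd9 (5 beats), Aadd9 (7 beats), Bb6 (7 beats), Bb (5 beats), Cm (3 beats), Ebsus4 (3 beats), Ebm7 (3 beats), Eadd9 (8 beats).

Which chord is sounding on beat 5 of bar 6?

Aadd9

Beat 5 of bar 6 is beat (6−1)×6 + 5 = 35 overall.
Running totals: Ebm7 ends at 1, C6 ends at 5, Ddim ends at 8, Ebdim ends at 11, Dbdim ends at 15, F6 ends at 20, Ddim ends at 22, Bbm7 ends at 25, Cadd9 ends at 30, Aadd9 ends at 37.
Beat 35 falls within Aadd9.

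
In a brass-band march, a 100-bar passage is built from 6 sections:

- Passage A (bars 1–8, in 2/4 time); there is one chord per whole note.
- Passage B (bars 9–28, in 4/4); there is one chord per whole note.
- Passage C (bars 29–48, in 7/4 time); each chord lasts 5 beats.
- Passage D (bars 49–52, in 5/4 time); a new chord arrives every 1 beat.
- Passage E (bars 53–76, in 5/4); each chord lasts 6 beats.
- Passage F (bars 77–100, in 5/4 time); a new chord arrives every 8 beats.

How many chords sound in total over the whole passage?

A: 8·2 = 16 beats, 16/4 = 4 chords.
B: 20·4 = 80 beats, 80/4 = 20 chords.
C: 20·7 = 140 beats, 140/5 = 28 chords.
D: 4·5 = 20 beats, 20/1 = 20 chords.
E: 24·5 = 120 beats, 120/6 = 20 chords.
F: 24·5 = 120 beats, 120/8 = 15 chords.
Total: 4 + 20 + 28 + 20 + 20 + 15 = 107.

107 chords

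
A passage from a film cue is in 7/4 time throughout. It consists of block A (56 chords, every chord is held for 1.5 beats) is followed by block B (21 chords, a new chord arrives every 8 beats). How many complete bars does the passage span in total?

A: 56 × 1.5 = 84 beats = 12 bars.
B: 21 × 8 = 168 beats = 24 bars.
Total: 12 + 24 = 36 bars.

36 bars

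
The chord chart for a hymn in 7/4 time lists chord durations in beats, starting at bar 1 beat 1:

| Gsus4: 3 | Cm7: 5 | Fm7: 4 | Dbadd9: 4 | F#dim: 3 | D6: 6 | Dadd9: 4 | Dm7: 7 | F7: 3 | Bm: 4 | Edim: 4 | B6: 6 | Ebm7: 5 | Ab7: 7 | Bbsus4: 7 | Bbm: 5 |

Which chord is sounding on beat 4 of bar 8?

B6

Beat 4 of bar 8 is beat (8−1)×7 + 4 = 53 overall.
Running totals: Gsus4 ends at 3, Cm7 ends at 8, Fm7 ends at 12, Dbadd9 ends at 16, F#dim ends at 19, D6 ends at 25, Dadd9 ends at 29, Dm7 ends at 36, F7 ends at 39, Bm ends at 43, Edim ends at 47, B6 ends at 53.
Beat 53 falls within B6.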